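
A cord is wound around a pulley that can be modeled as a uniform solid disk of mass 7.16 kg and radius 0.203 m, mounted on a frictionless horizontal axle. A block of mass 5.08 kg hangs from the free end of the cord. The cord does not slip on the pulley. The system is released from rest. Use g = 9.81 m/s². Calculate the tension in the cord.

I = ½MR² = (1/2)(7.16)(0.203)² = 0.1475 kg·m².
Block: mg − T = ma. Pulley: TR = Iα. No-slip: a = αR, so T = (I/R²)a = 3.580·a.
Then mg = (m + 3.580)a, so a = (5.08)(9.81)/(5.08 + 3.580) = 5.755 m/s².
T = 3.580·a = 20.60 N.

T ≈ 20.6 N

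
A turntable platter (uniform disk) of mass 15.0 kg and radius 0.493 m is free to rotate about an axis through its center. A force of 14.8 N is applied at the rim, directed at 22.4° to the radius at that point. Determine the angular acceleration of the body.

α ≈ 1.53 rad/s²

I = ½MR² = (1/2)(15.0)(0.493)² = 1.823 kg·m².
Only the tangential component produces torque: τ = F R sinθ = (14.8)(0.493) sin 22.4° = 2.780 N·m.
From τ = Iα: α = 2.780/1.823 = 1.525 rad/s².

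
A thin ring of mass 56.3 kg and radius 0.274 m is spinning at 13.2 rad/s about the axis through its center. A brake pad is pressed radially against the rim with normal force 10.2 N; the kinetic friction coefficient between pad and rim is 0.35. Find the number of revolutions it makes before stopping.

I = MR² = (56.3)(0.274)² = 4.227 kg·m².
Friction force f = μN = (0.35)(10.2) = 3.570 N at the rim; torque magnitude τ = fR = 0.9782 N·m, opposing ω.
|α| = τ/I = 0.9782/4.227 = 0.2314 rad/s² (deceleration).
ω² = ω₀² − 2|α|θ with ω = 0 ⇒ θ = ω₀²/(2|α|) = 376.5 rad = 59.91 rev.

≈ 59.9 revolutions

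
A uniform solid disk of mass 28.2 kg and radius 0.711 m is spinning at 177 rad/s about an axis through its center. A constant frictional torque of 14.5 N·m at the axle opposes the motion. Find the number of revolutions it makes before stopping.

≈ 1230 revolutions

I = ½MR² = (1/2)(28.2)(0.711)² = 7.128 kg·m².
The net torque has magnitude 14.5 N·m, opposing ω.
|α| = τ/I = 14.50/7.128 = 2.034 rad/s² (deceleration).
ω² = ω₀² − 2|α|θ with ω = 0 ⇒ θ = ω₀²/(2|α|) = 7700 rad = 1226 rev.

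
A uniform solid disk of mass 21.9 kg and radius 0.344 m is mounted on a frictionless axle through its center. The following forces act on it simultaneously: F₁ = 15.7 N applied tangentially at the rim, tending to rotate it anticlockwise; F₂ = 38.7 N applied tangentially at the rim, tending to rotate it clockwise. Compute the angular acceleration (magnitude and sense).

α ≈ 6.11 rad/s², clockwise

I = ½MR² = (1/2)(21.9)(0.344)² = 1.296 kg·m².
Taking anticlockwise as positive: τ₁ = +(15.7)(0.344) = +5.401 N·m; τ₂ = −(38.7)(0.344) = −13.31 N·m.
Net torque τ = -7.912 N·m.
α = τ/I = -7.912/1.296 = -6.106 rad/s².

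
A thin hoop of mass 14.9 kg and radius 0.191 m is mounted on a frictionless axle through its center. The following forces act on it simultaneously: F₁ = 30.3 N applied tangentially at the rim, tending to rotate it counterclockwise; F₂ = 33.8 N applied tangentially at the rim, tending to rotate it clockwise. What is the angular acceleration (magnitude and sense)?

I = MR² = (14.9)(0.191)² = 0.5436 kg·m².
Taking counterclockwise as positive: τ₁ = +(30.3)(0.191) = +5.787 N·m; τ₂ = −(33.8)(0.191) = −6.456 N·m.
Net torque τ = -0.6685 N·m.
α = τ/I = -0.6685/0.5436 = -1.230 rad/s².

α ≈ 1.23 rad/s², clockwise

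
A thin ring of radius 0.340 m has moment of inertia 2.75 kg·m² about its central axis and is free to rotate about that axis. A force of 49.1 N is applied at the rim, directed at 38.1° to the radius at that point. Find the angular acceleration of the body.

Only the tangential component produces torque: τ = F R sinθ = (49.1)(0.340) sin 38.1° = 10.30 N·m.
Newton's second law for rotation, τ = Iα, gives α = τ/I = 10.30/2.750 = 3.746 rad/s².

α ≈ 3.75 rad/s²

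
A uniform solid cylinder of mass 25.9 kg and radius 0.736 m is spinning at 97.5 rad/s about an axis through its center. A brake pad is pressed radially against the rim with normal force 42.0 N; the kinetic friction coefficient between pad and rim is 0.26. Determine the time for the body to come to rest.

I = ½MR² = (1/2)(25.9)(0.736)² = 7.015 kg·m².
Friction force f = μN = (0.26)(42.0) = 10.92 N at the rim; torque magnitude τ = fR = 8.037 N·m, opposing ω.
|α| = τ/I = 8.037/7.015 = 1.146 rad/s² (deceleration).
0 = ω₀ − |α|t ⇒ t = ω₀/|α| = 97.5/1.146 = 85.10 s.

t ≈ 85.1 s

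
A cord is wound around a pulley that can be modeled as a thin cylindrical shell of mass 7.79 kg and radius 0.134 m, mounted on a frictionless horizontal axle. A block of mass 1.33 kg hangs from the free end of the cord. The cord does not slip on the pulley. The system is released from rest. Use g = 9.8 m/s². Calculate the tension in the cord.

I = MR² = (7.79)(0.134)² = 0.1399 kg·m².
Block: mg − T = ma. Pulley: TR = Iα. No-slip: a = αR, so T = (I/R²)a = 7.790·a.
Then mg = (m + 7.790)a, so a = (1.33)(9.8)/(1.33 + 7.790) = 1.429 m/s².
T = 7.790·a = 11.13 N.

T ≈ 11.1 N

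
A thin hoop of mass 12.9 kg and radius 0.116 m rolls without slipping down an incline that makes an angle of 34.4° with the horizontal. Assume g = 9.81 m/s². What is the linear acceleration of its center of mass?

Translation along the incline: Mg sinθ − f = Ma.
Rotation about the center: fR = Iα with I = MR². No-slip gives a = αR, so f = (I/R²)a = M a.
Substituting: Mg sinθ = (1 + 1.000)Ma, so a = g sinθ/(1 + 1.000) = (9.81) sin 34.4° / 2.000 = 2.771 m/s².

a ≈ 2.77 m/s²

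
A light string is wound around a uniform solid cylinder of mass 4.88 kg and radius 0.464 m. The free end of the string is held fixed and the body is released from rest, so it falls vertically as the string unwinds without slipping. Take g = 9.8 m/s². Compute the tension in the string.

T ≈ 15.9 N

Translation: Mg − T = Ma. Rotation about the center: TR = Iα with I = ½MR².
With a = αR: T = (I/R²)a = (1/2)M a, so Mg = (1 + 0.5000)Ma.
a = g/(1 + 0.5000) = 9.8/1.500 = 6.533 m/s².
T = 0.5000·M·a = (0.5000)(4.88)(6.533) = 15.94 N.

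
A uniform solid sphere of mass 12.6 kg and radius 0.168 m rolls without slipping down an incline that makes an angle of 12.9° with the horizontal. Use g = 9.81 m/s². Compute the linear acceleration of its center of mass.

a ≈ 1.56 m/s²

Translation along the incline: Mg sinθ − f = Ma.
Rotation about the center: fR = Iα with I = (2/5)MR². No-slip gives a = αR, so f = (I/R²)a = (2/5)M a.
Substituting: Mg sinθ = (1 + 0.4000)Ma, so a = g sinθ/(1 + 0.4000) = (9.81) sin 12.9° / 1.400 = 1.564 m/s².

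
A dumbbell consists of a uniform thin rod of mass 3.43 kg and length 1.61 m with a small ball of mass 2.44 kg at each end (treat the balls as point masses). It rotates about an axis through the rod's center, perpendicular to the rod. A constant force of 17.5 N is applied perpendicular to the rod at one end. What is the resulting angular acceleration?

I_rod = (1/12)ML² = (1/12)(3.43)(1.61)² = 0.7409 kg·m².
I_balls = 2·m·(L/2)² = 2(2.44)(0.8050)² = 3.162 kg·m².
Total I = 3.903 kg·m².
τ = F·(L/2) = (17.5)(0.805) = 14.09 N·m.
α = τ/I = 14.09/3.903 = 3.609 rad/s².

α ≈ 3.61 rad/s²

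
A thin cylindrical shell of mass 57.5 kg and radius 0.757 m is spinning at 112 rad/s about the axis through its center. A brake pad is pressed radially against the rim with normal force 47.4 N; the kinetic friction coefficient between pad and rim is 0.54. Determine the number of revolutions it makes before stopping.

≈ 1700 revolutions

I = MR² = (57.5)(0.757)² = 32.95 kg·m².
Friction force f = μN = (0.54)(47.4) = 25.60 N at the rim; torque magnitude τ = fR = 19.38 N·m, opposing ω.
|α| = τ/I = 19.38/32.95 = 0.5880 rad/s² (deceleration).
ω² = ω₀² − 2|α|θ with ω = 0 ⇒ θ = ω₀²/(2|α|) = 10670 rad = 1698 rev.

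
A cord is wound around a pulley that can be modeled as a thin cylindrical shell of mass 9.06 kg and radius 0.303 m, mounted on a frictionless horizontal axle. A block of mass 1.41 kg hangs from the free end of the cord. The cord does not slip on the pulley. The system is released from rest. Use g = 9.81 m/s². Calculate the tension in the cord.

I = MR² = (9.06)(0.303)² = 0.8318 kg·m².
Block: mg − T = ma. Pulley: TR = Iα. No-slip: a = αR, so T = (I/R²)a = 9.060·a.
Then mg = (m + 9.060)a, so a = (1.41)(9.81)/(1.41 + 9.060) = 1.321 m/s².
T = 9.060·a = 11.97 N.

T ≈ 12.0 N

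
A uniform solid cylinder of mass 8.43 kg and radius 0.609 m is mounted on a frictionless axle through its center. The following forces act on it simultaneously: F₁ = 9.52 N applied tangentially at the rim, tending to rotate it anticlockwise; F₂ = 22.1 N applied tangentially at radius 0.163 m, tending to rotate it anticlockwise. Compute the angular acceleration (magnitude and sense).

α ≈ 6.01 rad/s², anticlockwise

I = ½MR² = (1/2)(8.43)(0.609)² = 1.563 kg·m².
Taking anticlockwise as positive: τ₁ = +(9.52)(0.609) = +5.798 N·m; τ₂ = +(22.1)(0.163) = +3.602 N·m.
Net torque τ = 9.400 N·m.
α = τ/I = 9.400/1.563 = 6.013 rad/s².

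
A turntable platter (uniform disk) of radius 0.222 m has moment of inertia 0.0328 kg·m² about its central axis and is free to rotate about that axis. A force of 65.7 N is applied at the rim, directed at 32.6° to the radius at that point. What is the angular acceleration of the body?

α ≈ 240 rad/s²

Only the tangential component produces torque: τ = F R sinθ = (65.7)(0.222) sin 32.6° = 7.858 N·m.
From τ = Iα: α = 7.858/0.03280 = 239.6 rad/s².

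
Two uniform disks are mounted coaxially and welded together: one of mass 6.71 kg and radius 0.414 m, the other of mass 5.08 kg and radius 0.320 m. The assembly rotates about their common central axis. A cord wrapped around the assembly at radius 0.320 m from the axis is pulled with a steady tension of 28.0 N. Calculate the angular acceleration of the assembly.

I = ½M₁R₁² + ½M₂R₂² = ½(6.71)(0.414)² + ½(5.08)(0.320)² = 0.8351 kg·m².
τ = F r = (28.0)(0.320) = 8.960 N·m.
α = τ/I = 8.960/0.8351 = 10.73 rad/s².

α ≈ 10.7 rad/s²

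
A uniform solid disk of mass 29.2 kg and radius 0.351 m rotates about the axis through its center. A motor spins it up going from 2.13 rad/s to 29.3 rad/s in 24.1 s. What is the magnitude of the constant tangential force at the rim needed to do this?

F ≈ 5.78 N

I = ½MR² = (1/2)(29.2)(0.351)² = 1.799 kg·m².
α = Δω/Δt = (29.3 − 2.13)/24.1 = 1.127 rad/s².
The required torque is τ = Iα = (1.799)(1.127) = 2.028 N·m.
A tangential force at the rim gives τ = FR, so F = τ/R = 2.028/0.351 = 5.777 N.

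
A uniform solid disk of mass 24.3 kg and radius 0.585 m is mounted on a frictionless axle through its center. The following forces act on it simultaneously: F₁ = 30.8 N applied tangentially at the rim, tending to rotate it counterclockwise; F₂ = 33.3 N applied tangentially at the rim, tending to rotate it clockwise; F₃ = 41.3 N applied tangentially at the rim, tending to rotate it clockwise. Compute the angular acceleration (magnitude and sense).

I = ½MR² = (1/2)(24.3)(0.585)² = 4.158 kg·m².
Taking counterclockwise as positive: τ₁ = +(30.8)(0.585) = +18.02 N·m; τ₂ = −(33.3)(0.585) = −19.48 N·m; τ₃ = −(41.3)(0.585) = −24.16 N·m.
Net torque τ = -25.62 N·m.
α = τ/I = -25.62/4.158 = -6.162 rad/s².

α ≈ 6.16 rad/s², clockwise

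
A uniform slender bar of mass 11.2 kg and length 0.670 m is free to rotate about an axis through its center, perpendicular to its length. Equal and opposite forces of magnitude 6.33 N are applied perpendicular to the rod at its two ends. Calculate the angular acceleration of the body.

I = (1/12)ML² = (1/12)(11.2)(0.670)² = 0.4190 kg·m².
The couple gives τ = F·(L/2) + F·(L/2) = F L = (6.33)(0.670) = 4.241 N·m.
Newton's second law for rotation, τ = Iα, gives α = τ/I = 4.241/0.4190 = 10.12 rad/s².

α ≈ 10.1 rad/s²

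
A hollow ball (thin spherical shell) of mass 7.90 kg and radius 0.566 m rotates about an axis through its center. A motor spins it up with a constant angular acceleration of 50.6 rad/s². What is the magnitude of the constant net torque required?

I = (2/3)MR² = (2/3)(7.90)(0.566)² = 1.687 kg·m².
τ = Iα = (1.687)(50.60) = 85.37 N·m.

τ ≈ 85.4 N·m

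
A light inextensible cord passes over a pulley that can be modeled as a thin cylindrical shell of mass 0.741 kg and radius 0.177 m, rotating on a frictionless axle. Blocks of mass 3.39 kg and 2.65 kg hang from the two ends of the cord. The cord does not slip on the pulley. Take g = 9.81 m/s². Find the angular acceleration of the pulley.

I = MR² = (0.741)(0.177)² = 0.02321 kg·m².
Heavier block: m₁g − T₁ = m₁a. Lighter block: T₂ − m₂g = m₂a.
Pulley: (T₁ − T₂)R = Iα = I(a/R), so T₁ − T₂ = (I/R²)a = 1·M_p a = 0.7410·a.
Adding the three: (m₁ − m₂)g = (m₁ + m₂ + 0.7410)a, so a = (3.39 − 2.65)(9.81)/(3.39 + 2.65 + 0.7410) = 1.071 m/s².
α = a/R = 1.071/0.177 = 6.048 rad/s².

α ≈ 6.05 rad/s²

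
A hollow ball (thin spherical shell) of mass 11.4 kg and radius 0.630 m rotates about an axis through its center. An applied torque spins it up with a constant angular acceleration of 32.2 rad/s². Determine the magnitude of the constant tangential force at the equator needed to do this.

I = (2/3)MR² = (2/3)(11.4)(0.630)² = 3.016 kg·m².
The required torque is τ = Iα = (3.016)(32.20) = 97.13 N·m.
A tangential force at the equator gives τ = FR, so F = τ/R = 97.13/0.630 = 154.2 N.

F ≈ 154 N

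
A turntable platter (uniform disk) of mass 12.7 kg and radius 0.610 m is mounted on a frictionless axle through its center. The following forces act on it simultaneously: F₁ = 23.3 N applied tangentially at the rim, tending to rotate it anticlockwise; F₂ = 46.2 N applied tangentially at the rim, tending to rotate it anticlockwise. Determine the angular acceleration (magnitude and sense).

I = ½MR² = (1/2)(12.7)(0.610)² = 2.363 kg·m².
Taking anticlockwise as positive: τ₁ = +(23.3)(0.610) = +14.21 N·m; τ₂ = +(46.2)(0.610) = +28.18 N·m.
Net torque τ = 42.40 N·m.
α = τ/I = 42.40/2.363 = 17.94 rad/s².

α ≈ 17.9 rad/s², anticlockwise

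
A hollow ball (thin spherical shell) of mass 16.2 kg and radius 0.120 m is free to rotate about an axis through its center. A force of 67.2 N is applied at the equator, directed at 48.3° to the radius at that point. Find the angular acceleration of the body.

I = (2/3)MR² = (2/3)(16.2)(0.120)² = 0.1555 kg·m².
Only the tangential component produces torque: τ = F R sinθ = (67.2)(0.120) sin 48.3° = 6.021 N·m.
From τ = Iα: α = 6.021/0.1555 = 38.71 rad/s².

α ≈ 38.7 rad/s²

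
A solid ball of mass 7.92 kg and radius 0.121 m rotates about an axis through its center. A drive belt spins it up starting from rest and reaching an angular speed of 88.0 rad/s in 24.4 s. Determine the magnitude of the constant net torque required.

τ ≈ 0.167 N·m

I = (2/5)MR² = (2/5)(7.92)(0.121)² = 0.04638 kg·m².
α = Δω/Δt = (88.0 − 0)/24.4 = 3.607 rad/s².
τ = Iα = (0.04638)(3.607) = 0.1673 N·m.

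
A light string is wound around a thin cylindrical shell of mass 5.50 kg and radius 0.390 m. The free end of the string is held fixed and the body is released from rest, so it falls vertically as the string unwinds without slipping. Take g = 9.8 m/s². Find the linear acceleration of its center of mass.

Translation: Mg − T = Ma. Rotation about the center: TR = Iα with I = MR².
With a = αR: T = (I/R²)a = M a, so Mg = (1 + 1.000)Ma.
a = g/(1 + 1.000) = 9.8/2.000 = 4.900 m/s².

a ≈ 4.90 m/s²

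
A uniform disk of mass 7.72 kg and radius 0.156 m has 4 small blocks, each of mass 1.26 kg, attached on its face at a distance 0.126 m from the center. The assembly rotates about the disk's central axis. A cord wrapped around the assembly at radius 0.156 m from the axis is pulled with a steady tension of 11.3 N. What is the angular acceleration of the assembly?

α ≈ 10.1 rad/s²

I_disk = ½MR² = ½(7.72)(0.156)² = 0.09394 kg·m².
I_blocks = 4·m·r² = 4(1.26)(0.126)² = 0.08002 kg·m².
Total I = 0.1740 kg·m².
τ = F r = (11.3)(0.156) = 1.763 N·m.
α = τ/I = 1.763/0.1740 = 10.13 rad/s².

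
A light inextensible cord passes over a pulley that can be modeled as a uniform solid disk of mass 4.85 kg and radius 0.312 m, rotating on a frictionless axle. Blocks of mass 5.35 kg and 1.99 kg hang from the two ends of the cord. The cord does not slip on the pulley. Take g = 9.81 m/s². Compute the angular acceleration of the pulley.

α ≈ 10.8 rad/s²

I = ½MR² = (1/2)(4.85)(0.312)² = 0.2361 kg·m².
Heavier block: m₁g − T₁ = m₁a. Lighter block: T₂ − m₂g = m₂a.
Pulley: (T₁ − T₂)R = Iα = I(a/R), so T₁ − T₂ = (I/R²)a = (1/2)M_p a = 2.425·a.
Adding the three: (m₁ − m₂)g = (m₁ + m₂ + 2.425)a, so a = (5.35 − 1.99)(9.81)/(5.35 + 1.99 + 2.425) = 3.375 m/s².
α = a/R = 3.375/0.312 = 10.82 rad/s².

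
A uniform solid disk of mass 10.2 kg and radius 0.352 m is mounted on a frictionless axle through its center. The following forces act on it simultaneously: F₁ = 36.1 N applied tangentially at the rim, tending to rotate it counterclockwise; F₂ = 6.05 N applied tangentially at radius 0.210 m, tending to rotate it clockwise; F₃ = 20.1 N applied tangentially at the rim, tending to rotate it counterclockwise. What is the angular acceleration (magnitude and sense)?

I = ½MR² = (1/2)(10.2)(0.352)² = 0.6319 kg·m².
Taking counterclockwise as positive: τ₁ = +(36.1)(0.352) = +12.71 N·m; τ₂ = −(6.05)(0.210) = −1.270 N·m; τ₃ = +(20.1)(0.352) = +7.075 N·m.
Net torque τ = 18.51 N·m.
α = τ/I = 18.51/0.6319 = 29.30 rad/s².

α ≈ 29.3 rad/s², counterclockwise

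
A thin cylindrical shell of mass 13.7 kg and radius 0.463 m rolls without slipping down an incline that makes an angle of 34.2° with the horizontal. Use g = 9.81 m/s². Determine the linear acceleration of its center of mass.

a ≈ 2.76 m/s²

Translation along the incline: Mg sinθ − f = Ma.
Rotation about the center: fR = Iα with I = MR². No-slip gives a = αR, so f = (I/R²)a = M a.
Substituting: Mg sinθ = (1 + 1.000)Ma, so a = g sinθ/(1 + 1.000) = (9.81) sin 34.2° / 2.000 = 2.757 m/s².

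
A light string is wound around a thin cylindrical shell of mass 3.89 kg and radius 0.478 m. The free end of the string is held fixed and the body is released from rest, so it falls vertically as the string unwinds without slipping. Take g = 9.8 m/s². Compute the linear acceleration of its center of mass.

Translation: Mg − T = Ma. Rotation about the center: TR = Iα with I = MR².
With a = αR: T = (I/R²)a = M a, so Mg = (1 + 1.000)Ma.
a = g/(1 + 1.000) = 9.8/2.000 = 4.900 m/s².

a ≈ 4.90 m/s²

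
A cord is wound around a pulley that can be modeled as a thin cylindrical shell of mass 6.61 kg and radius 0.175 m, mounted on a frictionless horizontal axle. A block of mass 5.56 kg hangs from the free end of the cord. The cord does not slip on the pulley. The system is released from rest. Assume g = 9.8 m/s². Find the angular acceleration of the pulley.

I = MR² = (6.61)(0.175)² = 0.2024 kg·m².
Block: mg − T = ma. Pulley: TR = Iα. No-slip: a = αR, so T = (I/R²)a = 6.610·a.
Then mg = (m + 6.610)a, so a = (5.56)(9.8)/(5.56 + 6.610) = 4.477 m/s².
α = a/R = 4.477/0.175 = 25.58 rad/s².

α ≈ 25.6 rad/s²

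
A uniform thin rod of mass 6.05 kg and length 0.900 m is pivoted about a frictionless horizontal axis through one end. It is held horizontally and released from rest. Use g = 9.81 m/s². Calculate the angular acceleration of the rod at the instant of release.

About the pivot, I = (1/3)ML² = (1/3)(6.05)(0.900)² = 1.633 kg·m².
The weight acts at the center, a distance L/2 = 0.4500 m from the pivot; τ = Mg(L/2) = 26.71 N·m.
α = τ/I = 26.71/1.633 = 16.35 rad/s².
(Equivalently α = (3g/(2L)) = 16.35 rad/s².)

α ≈ 16.4 rad/s²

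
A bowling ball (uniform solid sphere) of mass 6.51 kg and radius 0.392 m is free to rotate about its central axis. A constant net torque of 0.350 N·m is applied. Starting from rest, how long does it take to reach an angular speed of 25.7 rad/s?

I = (2/5)MR² = (2/5)(6.51)(0.392)² = 0.4001 kg·m².
α = τ/I = 0.350/0.4001 = 0.8747 rad/s².
ω = αt ⇒ t = ω/α = 25.7/0.8747 = 29.38 s.

t ≈ 29.4 s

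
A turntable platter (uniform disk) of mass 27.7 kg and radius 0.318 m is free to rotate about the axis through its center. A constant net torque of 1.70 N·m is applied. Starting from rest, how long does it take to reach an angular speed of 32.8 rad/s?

t ≈ 27.0 s

I = ½MR² = (1/2)(27.7)(0.318)² = 1.401 kg·m².
α = τ/I = 1.70/1.401 = 1.214 rad/s².
ω = αt ⇒ t = ω/α = 32.8/1.214 = 27.02 s.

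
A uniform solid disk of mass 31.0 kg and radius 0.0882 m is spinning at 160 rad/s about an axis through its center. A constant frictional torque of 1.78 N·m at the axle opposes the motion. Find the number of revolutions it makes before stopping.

≈ 138 revolutions

I = ½MR² = (1/2)(31.0)(0.0882)² = 0.1206 kg·m².
The net torque has magnitude 1.78 N·m, opposing ω.
|α| = τ/I = 1.780/0.1206 = 14.76 rad/s² (deceleration).
ω² = ω₀² − 2|α|θ with ω = 0 ⇒ θ = ω₀²/(2|α|) = 867.1 rad = 138.0 rev.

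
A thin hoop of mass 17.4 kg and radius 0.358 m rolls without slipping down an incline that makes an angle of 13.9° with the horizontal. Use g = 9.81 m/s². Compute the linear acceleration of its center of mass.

a ≈ 1.18 m/s²

Translation along the incline: Mg sinθ − f = Ma.
Rotation about the center: fR = Iα with I = MR². No-slip gives a = αR, so f = (I/R²)a = M a.
Substituting: Mg sinθ = (1 + 1.000)Ma, so a = g sinθ/(1 + 1.000) = (9.81) sin 13.9° / 2.000 = 1.178 m/s².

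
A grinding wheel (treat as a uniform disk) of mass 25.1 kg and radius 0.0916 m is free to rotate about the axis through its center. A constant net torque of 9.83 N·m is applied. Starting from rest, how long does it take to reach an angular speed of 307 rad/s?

t ≈ 3.29 s

I = ½MR² = (1/2)(25.1)(0.0916)² = 0.1053 kg·m².
α = τ/I = 9.83/0.1053 = 93.35 rad/s².
ω = αt ⇒ t = ω/α = 307/93.35 = 3.289 s.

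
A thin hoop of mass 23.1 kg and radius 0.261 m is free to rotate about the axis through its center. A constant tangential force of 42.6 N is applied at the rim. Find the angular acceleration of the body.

I = MR² = (23.1)(0.261)² = 1.574 kg·m².
τ = F R = (42.6)(0.261) = 11.12 N·m.
From τ = Iα: α = 11.12/1.574 = 7.066 rad/s².

α ≈ 7.07 rad/s²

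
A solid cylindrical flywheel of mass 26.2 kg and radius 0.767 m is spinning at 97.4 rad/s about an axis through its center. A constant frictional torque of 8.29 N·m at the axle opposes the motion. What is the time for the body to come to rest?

I = ½MR² = (1/2)(26.2)(0.767)² = 7.707 kg·m².
The net torque has magnitude 8.29 N·m, opposing ω.
|α| = τ/I = 8.290/7.707 = 1.076 rad/s² (deceleration).
0 = ω₀ − |α|t ⇒ t = ω₀/|α| = 97.4/1.076 = 90.55 s.

t ≈ 90.5 s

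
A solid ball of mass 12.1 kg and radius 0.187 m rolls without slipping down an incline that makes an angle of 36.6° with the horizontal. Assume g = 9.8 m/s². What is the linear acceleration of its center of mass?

a ≈ 4.17 m/s²

Translation along the incline: Mg sinθ − f = Ma.
Rotation about the center: fR = Iα with I = (2/5)MR². No-slip gives a = αR, so f = (I/R²)a = (2/5)M a.
Substituting: Mg sinθ = (1 + 0.4000)Ma, so a = g sinθ/(1 + 0.4000) = (9.8) sin 36.6° / 1.400 = 4.174 m/s².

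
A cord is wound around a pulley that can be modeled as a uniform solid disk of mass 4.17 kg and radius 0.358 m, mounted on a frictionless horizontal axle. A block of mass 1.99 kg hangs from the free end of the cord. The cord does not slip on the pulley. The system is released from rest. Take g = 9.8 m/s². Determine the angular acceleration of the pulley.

α ≈ 13.4 rad/s²

I = ½MR² = (1/2)(4.17)(0.358)² = 0.2672 kg·m².
Block: mg − T = ma. Pulley: TR = Iα. No-slip: a = αR, so T = (I/R²)a = 2.085·a.
Then mg = (m + 2.085)a, so a = (1.99)(9.8)/(1.99 + 2.085) = 4.786 m/s².
α = a/R = 4.786/0.358 = 13.37 rad/s².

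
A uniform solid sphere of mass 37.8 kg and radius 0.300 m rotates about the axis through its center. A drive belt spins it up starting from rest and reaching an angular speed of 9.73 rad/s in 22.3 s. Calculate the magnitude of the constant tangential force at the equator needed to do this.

I = (2/5)MR² = (2/5)(37.8)(0.300)² = 1.361 kg·m².
α = Δω/Δt = (9.73 − 0)/22.3 = 0.4363 rad/s².
The required torque is τ = Iα = (1.361)(0.4363) = 0.5937 N·m.
A tangential force at the equator gives τ = FR, so F = τ/R = 0.5937/0.300 = 1.979 N.

F ≈ 1.98 N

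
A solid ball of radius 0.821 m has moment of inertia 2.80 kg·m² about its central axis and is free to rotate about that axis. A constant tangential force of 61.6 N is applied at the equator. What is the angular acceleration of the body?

τ = F R = (61.6)(0.821) = 50.57 N·m.
Newton's second law for rotation, τ = Iα, gives α = τ/I = 50.57/2.800 = 18.06 rad/s².

α ≈ 18.1 rad/s²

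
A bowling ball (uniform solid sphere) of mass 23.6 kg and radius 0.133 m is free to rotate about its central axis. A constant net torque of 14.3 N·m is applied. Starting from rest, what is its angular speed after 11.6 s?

ω ≈ 993 rad/s

I = (2/5)MR² = (2/5)(23.6)(0.133)² = 0.1670 kg·m².
α = τ/I = 14.3/0.1670 = 85.64 rad/s².
ω = ω₀ + αt = 0 + (85.64)(11.6) = 993.4 rad/s.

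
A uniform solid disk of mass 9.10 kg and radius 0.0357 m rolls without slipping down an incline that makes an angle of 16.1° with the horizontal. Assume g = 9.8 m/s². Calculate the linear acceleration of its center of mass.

a ≈ 1.81 m/s²

Translation along the incline: Mg sinθ − f = Ma.
Rotation about the center: fR = Iα with I = ½MR². No-slip gives a = αR, so f = (I/R²)a = (1/2)M a.
Substituting: Mg sinθ = (1 + 0.5000)Ma, so a = g sinθ/(1 + 0.5000) = (9.8) sin 16.1° / 1.500 = 1.812 m/s².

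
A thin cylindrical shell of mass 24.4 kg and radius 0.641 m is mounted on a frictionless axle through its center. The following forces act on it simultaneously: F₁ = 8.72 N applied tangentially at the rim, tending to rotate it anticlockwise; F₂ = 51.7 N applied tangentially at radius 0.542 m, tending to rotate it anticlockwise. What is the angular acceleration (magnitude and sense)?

I = MR² = (24.4)(0.641)² = 10.03 kg·m².
Taking anticlockwise as positive: τ₁ = +(8.72)(0.641) = +5.590 N·m; τ₂ = +(51.7)(0.542) = +28.02 N·m.
Net torque τ = 33.61 N·m.
α = τ/I = 33.61/10.03 = 3.353 rad/s².

α ≈ 3.35 rad/s², anticlockwise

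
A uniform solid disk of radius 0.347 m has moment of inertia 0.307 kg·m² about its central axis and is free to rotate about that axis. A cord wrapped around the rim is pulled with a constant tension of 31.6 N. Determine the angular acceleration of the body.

τ = F R = (31.6)(0.347) = 10.97 N·m.
Newton's second law for rotation, τ = Iα, gives α = τ/I = 10.97/0.3070 = 35.72 rad/s².

α ≈ 35.7 rad/s²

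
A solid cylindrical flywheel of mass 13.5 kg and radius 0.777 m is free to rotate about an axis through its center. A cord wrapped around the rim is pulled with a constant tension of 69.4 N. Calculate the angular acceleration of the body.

α ≈ 13.2 rad/s²

I = ½MR² = (1/2)(13.5)(0.777)² = 4.075 kg·m².
τ = F R = (69.4)(0.777) = 53.92 N·m.
Newton's second law for rotation, τ = Iα, gives α = τ/I = 53.92/4.075 = 13.23 rad/s².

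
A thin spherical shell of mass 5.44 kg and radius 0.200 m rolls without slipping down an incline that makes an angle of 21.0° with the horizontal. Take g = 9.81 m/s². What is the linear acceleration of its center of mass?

Translation along the incline: Mg sinθ − f = Ma.
Rotation about the center: fR = Iα with I = (2/3)MR². No-slip gives a = αR, so f = (I/R²)a = (2/3)M a.
Substituting: Mg sinθ = (1 + 0.6667)Ma, so a = g sinθ/(1 + 0.6667) = (9.81) sin 21.0° / 1.667 = 2.109 m/s².

a ≈ 2.11 m/s²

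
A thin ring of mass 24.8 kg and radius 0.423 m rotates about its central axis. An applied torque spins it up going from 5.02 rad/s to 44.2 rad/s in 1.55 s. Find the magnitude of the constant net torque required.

I = MR² = (24.8)(0.423)² = 4.437 kg·m².
α = Δω/Δt = (44.2 − 5.02)/1.55 = 25.28 rad/s².
τ = Iα = (4.437)(25.28) = 112.2 N·m.

τ ≈ 112 N·m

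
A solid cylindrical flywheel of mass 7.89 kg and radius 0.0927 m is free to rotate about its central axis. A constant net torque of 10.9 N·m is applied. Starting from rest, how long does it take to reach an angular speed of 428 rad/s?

I = ½MR² = (1/2)(7.89)(0.0927)² = 0.03390 kg·m².
α = τ/I = 10.9/0.03390 = 321.5 rad/s².
ω = αt ⇒ t = ω/α = 428/321.5 = 1.331 s.

t ≈ 1.33 s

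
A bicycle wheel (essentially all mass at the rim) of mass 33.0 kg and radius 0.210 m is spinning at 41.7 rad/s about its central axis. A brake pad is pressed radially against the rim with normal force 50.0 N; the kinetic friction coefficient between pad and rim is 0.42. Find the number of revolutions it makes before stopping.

I = MR² = (33.0)(0.210)² = 1.455 kg·m².
Friction force f = μN = (0.42)(50.0) = 21.00 N at the rim; torque magnitude τ = fR = 4.410 N·m, opposing ω.
|α| = τ/I = 4.410/1.455 = 3.030 rad/s² (deceleration).
ω² = ω₀² − 2|α|θ with ω = 0 ⇒ θ = ω₀²/(2|α|) = 286.9 rad = 45.66 rev.

≈ 45.7 revolutions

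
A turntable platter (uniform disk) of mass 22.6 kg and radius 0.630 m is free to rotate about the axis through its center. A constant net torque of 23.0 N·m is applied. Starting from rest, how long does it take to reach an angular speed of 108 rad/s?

t ≈ 21.1 s

I = ½MR² = (1/2)(22.6)(0.630)² = 4.485 kg·m².
α = τ/I = 23.0/4.485 = 5.128 rad/s².
ω = αt ⇒ t = ω/α = 108/5.128 = 21.06 s.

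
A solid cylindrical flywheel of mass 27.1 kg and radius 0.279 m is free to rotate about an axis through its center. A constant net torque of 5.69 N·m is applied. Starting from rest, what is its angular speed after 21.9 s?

ω ≈ 118 rad/s

I = ½MR² = (1/2)(27.1)(0.279)² = 1.055 kg·m².
α = τ/I = 5.69/1.055 = 5.395 rad/s².
ω = ω₀ + αt = 0 + (5.395)(21.9) = 118.1 rad/s.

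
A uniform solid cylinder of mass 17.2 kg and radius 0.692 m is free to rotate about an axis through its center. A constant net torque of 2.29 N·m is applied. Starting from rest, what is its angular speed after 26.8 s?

ω ≈ 14.9 rad/s

I = ½MR² = (1/2)(17.2)(0.692)² = 4.118 kg·m².
α = τ/I = 2.29/4.118 = 0.5561 rad/s².
ω = ω₀ + αt = 0 + (0.5561)(26.8) = 14.90 rad/s.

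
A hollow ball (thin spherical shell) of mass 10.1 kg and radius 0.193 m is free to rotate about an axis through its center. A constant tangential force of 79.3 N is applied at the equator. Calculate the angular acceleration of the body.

α ≈ 61.0 rad/s²

I = (2/3)MR² = (2/3)(10.1)(0.193)² = 0.2508 kg·m².
τ = F R = (79.3)(0.193) = 15.30 N·m.
From τ = Iα: α = 15.30/0.2508 = 61.02 rad/s².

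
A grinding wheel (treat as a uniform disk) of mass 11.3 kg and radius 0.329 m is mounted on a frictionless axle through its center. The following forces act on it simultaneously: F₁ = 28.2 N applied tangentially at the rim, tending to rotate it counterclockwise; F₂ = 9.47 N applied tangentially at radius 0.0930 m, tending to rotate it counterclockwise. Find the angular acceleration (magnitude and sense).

α ≈ 16.6 rad/s², counterclockwise

I = ½MR² = (1/2)(11.3)(0.329)² = 0.6116 kg·m².
Taking counterclockwise as positive: τ₁ = +(28.2)(0.329) = +9.278 N·m; τ₂ = +(9.47)(0.0930) = +0.8807 N·m.
Net torque τ = 10.16 N·m.
α = τ/I = 10.16/0.6116 = 16.61 rad/s².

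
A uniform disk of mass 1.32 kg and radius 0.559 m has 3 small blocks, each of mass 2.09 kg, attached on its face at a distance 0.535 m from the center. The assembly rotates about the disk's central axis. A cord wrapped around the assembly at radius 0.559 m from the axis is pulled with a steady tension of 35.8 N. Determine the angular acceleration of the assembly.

α ≈ 10.0 rad/s²

I_disk = ½MR² = ½(1.32)(0.559)² = 0.2062 kg·m².
I_blocks = 3·m·r² = 3(2.09)(0.535)² = 1.795 kg·m².
Total I = 2.001 kg·m².
τ = F r = (35.8)(0.559) = 20.01 N·m.
α = τ/I = 20.01/2.001 = 10.00 rad/s².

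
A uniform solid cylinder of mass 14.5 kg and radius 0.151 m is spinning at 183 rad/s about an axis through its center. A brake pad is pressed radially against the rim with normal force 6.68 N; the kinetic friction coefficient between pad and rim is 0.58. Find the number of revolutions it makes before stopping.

I = ½MR² = (1/2)(14.5)(0.151)² = 0.1653 kg·m².
Friction force f = μN = (0.58)(6.68) = 3.874 N at the rim; torque magnitude τ = fR = 0.5850 N·m, opposing ω.
|α| = τ/I = 0.5850/0.1653 = 3.539 rad/s² (deceleration).
ω² = ω₀² − 2|α|θ with ω = 0 ⇒ θ = ω₀²/(2|α|) = 4731 rad = 753.0 rev.

≈ 753 revolutions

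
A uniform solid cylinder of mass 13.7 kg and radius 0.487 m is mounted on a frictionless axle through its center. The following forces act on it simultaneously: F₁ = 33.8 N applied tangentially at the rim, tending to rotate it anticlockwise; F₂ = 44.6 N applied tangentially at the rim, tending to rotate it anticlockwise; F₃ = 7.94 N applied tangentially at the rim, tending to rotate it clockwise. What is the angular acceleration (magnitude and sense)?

α ≈ 21.1 rad/s², anticlockwise

I = ½MR² = (1/2)(13.7)(0.487)² = 1.625 kg·m².
Taking anticlockwise as positive: τ₁ = +(33.8)(0.487) = +16.46 N·m; τ₂ = +(44.6)(0.487) = +21.72 N·m; τ₃ = −(7.94)(0.487) = −3.867 N·m.
Net torque τ = 34.31 N·m.
α = τ/I = 34.31/1.625 = 21.12 rad/s².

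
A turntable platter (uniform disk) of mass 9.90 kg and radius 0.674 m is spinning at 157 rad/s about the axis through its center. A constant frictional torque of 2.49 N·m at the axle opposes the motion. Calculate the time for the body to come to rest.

t ≈ 142 s

I = ½MR² = (1/2)(9.90)(0.674)² = 2.249 kg·m².
The net torque has magnitude 2.49 N·m, opposing ω.
|α| = τ/I = 2.490/2.249 = 1.107 rad/s² (deceleration).
0 = ω₀ − |α|t ⇒ t = ω₀/|α| = 157/1.107 = 141.8 s.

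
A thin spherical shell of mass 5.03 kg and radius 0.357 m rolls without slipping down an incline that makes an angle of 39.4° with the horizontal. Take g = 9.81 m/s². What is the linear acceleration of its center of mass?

Translation along the incline: Mg sinθ − f = Ma.
Rotation about the center: fR = Iα with I = (2/3)MR². No-slip gives a = αR, so f = (I/R²)a = (2/3)M a.
Substituting: Mg sinθ = (1 + 0.6667)Ma, so a = g sinθ/(1 + 0.6667) = (9.81) sin 39.4° / 1.667 = 3.736 m/s².

a ≈ 3.74 m/s²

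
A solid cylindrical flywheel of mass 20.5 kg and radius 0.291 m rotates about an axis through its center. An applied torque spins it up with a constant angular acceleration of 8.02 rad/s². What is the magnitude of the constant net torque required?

τ ≈ 6.96 N·m

I = ½MR² = (1/2)(20.5)(0.291)² = 0.8680 kg·m².
τ = Iα = (0.8680)(8.020) = 6.961 N·m.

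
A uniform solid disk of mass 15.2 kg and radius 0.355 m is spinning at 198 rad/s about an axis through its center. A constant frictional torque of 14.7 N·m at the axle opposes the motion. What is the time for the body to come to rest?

I = ½MR² = (1/2)(15.2)(0.355)² = 0.9578 kg·m².
The net torque has magnitude 14.7 N·m, opposing ω.
|α| = τ/I = 14.70/0.9578 = 15.35 rad/s² (deceleration).
0 = ω₀ − |α|t ⇒ t = ω₀/|α| = 198/15.35 = 12.90 s.

t ≈ 12.9 s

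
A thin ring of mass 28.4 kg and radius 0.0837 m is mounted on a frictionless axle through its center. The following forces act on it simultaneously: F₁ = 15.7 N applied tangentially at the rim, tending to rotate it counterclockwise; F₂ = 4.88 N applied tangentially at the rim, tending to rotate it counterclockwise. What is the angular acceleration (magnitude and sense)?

I = MR² = (28.4)(0.0837)² = 0.1990 kg·m².
Taking counterclockwise as positive: τ₁ = +(15.7)(0.0837) = +1.314 N·m; τ₂ = +(4.88)(0.0837) = +0.4085 N·m.
Net torque τ = 1.723 N·m.
α = τ/I = 1.723/0.1990 = 8.658 rad/s².

α ≈ 8.66 rad/s², counterclockwise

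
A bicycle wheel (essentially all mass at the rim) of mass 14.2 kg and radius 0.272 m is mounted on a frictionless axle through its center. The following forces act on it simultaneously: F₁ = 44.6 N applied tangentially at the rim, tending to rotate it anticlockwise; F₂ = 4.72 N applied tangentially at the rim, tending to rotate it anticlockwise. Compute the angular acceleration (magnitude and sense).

α ≈ 12.8 rad/s², anticlockwise

I = MR² = (14.2)(0.272)² = 1.051 kg·m².
Taking anticlockwise as positive: τ₁ = +(44.6)(0.272) = +12.13 N·m; τ₂ = +(4.72)(0.272) = +1.284 N·m.
Net torque τ = 13.42 N·m.
α = τ/I = 13.42/1.051 = 12.77 rad/s².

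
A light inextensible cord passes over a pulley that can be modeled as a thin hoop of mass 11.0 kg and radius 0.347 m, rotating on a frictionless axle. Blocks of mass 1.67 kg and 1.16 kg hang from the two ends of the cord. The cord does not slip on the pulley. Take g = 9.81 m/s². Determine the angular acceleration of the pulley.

I = MR² = (11.0)(0.347)² = 1.324 kg·m².
Heavier block: m₁g − T₁ = m₁a. Lighter block: T₂ − m₂g = m₂a.
Pulley: (T₁ − T₂)R = Iα = I(a/R), so T₁ − T₂ = (I/R²)a = 1·M_p a = 11.00·a.
Adding the three: (m₁ − m₂)g = (m₁ + m₂ + 11.00)a, so a = (1.67 − 1.16)(9.81)/(1.67 + 1.16 + 11.00) = 0.3618 m/s².
α = a/R = 0.3618/0.347 = 1.043 rad/s².

α ≈ 1.04 rad/s²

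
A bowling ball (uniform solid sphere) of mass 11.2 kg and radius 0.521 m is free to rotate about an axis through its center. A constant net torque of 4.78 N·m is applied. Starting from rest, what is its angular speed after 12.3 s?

ω ≈ 48.3 rad/s

I = (2/5)MR² = (2/5)(11.2)(0.521)² = 1.216 kg·m².
α = τ/I = 4.78/1.216 = 3.931 rad/s².
ω = ω₀ + αt = 0 + (3.931)(12.3) = 48.35 rad/s.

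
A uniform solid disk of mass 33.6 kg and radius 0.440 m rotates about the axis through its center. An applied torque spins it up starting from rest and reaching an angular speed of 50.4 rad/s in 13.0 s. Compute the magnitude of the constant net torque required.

I = ½MR² = (1/2)(33.6)(0.440)² = 3.252 kg·m².
α = Δω/Δt = (50.4 − 0)/13.0 = 3.877 rad/s².
τ = Iα = (3.252)(3.877) = 12.61 N·m.

τ ≈ 12.6 N·m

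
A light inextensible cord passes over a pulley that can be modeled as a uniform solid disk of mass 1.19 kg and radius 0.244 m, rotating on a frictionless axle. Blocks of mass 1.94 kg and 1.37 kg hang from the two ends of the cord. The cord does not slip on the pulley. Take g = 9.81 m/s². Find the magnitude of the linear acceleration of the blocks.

a ≈ 1.43 m/s²

I = ½MR² = (1/2)(1.19)(0.244)² = 0.03542 kg·m².
Heavier block: m₁g − T₁ = m₁a. Lighter block: T₂ − m₂g = m₂a.
Pulley: (T₁ − T₂)R = Iα = I(a/R), so T₁ − T₂ = (I/R²)a = (1/2)M_p a = 0.5950·a.
Adding the three: (m₁ − m₂)g = (m₁ + m₂ + 0.5950)a, so a = (1.94 − 1.37)(9.81)/(1.94 + 1.37 + 0.5950) = 1.432 m/s².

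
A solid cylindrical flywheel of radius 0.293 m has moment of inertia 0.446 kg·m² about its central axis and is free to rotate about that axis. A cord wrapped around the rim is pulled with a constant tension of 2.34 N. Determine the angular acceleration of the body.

α ≈ 1.54 rad/s²

τ = F R = (2.34)(0.293) = 0.6856 N·m.
Newton's second law for rotation, τ = Iα, gives α = τ/I = 0.6856/0.4460 = 1.537 rad/s².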